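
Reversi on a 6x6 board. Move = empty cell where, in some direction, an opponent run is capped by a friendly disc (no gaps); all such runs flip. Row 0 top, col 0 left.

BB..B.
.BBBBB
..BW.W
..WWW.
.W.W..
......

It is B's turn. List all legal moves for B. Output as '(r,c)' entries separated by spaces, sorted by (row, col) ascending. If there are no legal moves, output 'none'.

Answer: (2,4) (3,5) (4,2) (4,4) (4,5) (5,0) (5,3)

Derivation:
(2,1): no bracket -> illegal
(2,4): flips 1 -> legal
(3,0): no bracket -> illegal
(3,1): no bracket -> illegal
(3,5): flips 1 -> legal
(4,0): no bracket -> illegal
(4,2): flips 1 -> legal
(4,4): flips 1 -> legal
(4,5): flips 2 -> legal
(5,0): flips 3 -> legal
(5,1): no bracket -> illegal
(5,2): no bracket -> illegal
(5,3): flips 3 -> legal
(5,4): no bracket -> illegal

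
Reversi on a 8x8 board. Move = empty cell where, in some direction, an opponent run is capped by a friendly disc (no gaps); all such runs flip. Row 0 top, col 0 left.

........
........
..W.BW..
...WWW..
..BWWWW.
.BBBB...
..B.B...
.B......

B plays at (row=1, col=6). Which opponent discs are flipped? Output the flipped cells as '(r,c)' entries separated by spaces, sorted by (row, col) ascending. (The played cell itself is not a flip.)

Answer: (2,5) (3,4) (4,3)

Derivation:
Dir NW: first cell '.' (not opp) -> no flip
Dir N: first cell '.' (not opp) -> no flip
Dir NE: first cell '.' (not opp) -> no flip
Dir W: first cell '.' (not opp) -> no flip
Dir E: first cell '.' (not opp) -> no flip
Dir SW: opp run (2,5) (3,4) (4,3) capped by B -> flip
Dir S: first cell '.' (not opp) -> no flip
Dir SE: first cell '.' (not opp) -> no flip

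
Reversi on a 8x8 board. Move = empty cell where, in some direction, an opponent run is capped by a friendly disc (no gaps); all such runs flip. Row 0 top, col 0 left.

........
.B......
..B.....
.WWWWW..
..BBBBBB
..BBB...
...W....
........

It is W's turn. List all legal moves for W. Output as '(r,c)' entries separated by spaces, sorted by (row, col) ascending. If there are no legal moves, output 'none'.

Answer: (0,0) (1,2) (1,3) (3,6) (4,1) (5,1) (5,5) (5,6) (5,7) (6,1) (6,2) (6,4) (6,5)

Derivation:
(0,0): flips 2 -> legal
(0,1): no bracket -> illegal
(0,2): no bracket -> illegal
(1,0): no bracket -> illegal
(1,2): flips 1 -> legal
(1,3): flips 1 -> legal
(2,0): no bracket -> illegal
(2,1): no bracket -> illegal
(2,3): no bracket -> illegal
(3,6): flips 2 -> legal
(3,7): no bracket -> illegal
(4,1): flips 1 -> legal
(5,1): flips 1 -> legal
(5,5): flips 2 -> legal
(5,6): flips 1 -> legal
(5,7): flips 1 -> legal
(6,1): flips 2 -> legal
(6,2): flips 4 -> legal
(6,4): flips 4 -> legal
(6,5): flips 2 -> legal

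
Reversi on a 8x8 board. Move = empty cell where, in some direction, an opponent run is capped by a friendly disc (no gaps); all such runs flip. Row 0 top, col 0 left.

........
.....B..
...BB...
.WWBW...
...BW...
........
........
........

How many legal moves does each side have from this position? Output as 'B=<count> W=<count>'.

Answer: B=8 W=6

Derivation:
-- B to move --
(2,0): no bracket -> illegal
(2,1): flips 1 -> legal
(2,2): no bracket -> illegal
(2,5): flips 1 -> legal
(3,0): flips 2 -> legal
(3,5): flips 1 -> legal
(4,0): no bracket -> illegal
(4,1): flips 1 -> legal
(4,2): no bracket -> illegal
(4,5): flips 2 -> legal
(5,3): no bracket -> illegal
(5,4): flips 2 -> legal
(5,5): flips 1 -> legal
B mobility = 8
-- W to move --
(0,4): no bracket -> illegal
(0,5): no bracket -> illegal
(0,6): no bracket -> illegal
(1,2): flips 1 -> legal
(1,3): no bracket -> illegal
(1,4): flips 2 -> legal
(1,6): no bracket -> illegal
(2,2): flips 1 -> legal
(2,5): no bracket -> illegal
(2,6): no bracket -> illegal
(3,5): no bracket -> illegal
(4,2): flips 1 -> legal
(5,2): flips 1 -> legal
(5,3): no bracket -> illegal
(5,4): flips 1 -> legal
W mobility = 6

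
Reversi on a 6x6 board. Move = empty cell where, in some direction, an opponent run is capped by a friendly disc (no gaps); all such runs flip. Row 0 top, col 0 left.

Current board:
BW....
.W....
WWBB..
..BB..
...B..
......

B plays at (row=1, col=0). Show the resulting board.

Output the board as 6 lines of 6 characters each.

Answer: BW....
BW....
WBBB..
..BB..
...B..
......

Derivation:
Place B at (1,0); scan 8 dirs for brackets.
Dir NW: edge -> no flip
Dir N: first cell 'B' (not opp) -> no flip
Dir NE: opp run (0,1), next=edge -> no flip
Dir W: edge -> no flip
Dir E: opp run (1,1), next='.' -> no flip
Dir SW: edge -> no flip
Dir S: opp run (2,0), next='.' -> no flip
Dir SE: opp run (2,1) capped by B -> flip
All flips: (2,1)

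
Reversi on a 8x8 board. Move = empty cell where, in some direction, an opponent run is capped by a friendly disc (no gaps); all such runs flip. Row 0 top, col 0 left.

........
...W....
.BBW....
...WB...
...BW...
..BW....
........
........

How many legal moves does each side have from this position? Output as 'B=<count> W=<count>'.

-- B to move --
(0,2): no bracket -> illegal
(0,3): flips 3 -> legal
(0,4): flips 1 -> legal
(1,2): flips 1 -> legal
(1,4): no bracket -> illegal
(2,4): flips 1 -> legal
(3,2): flips 1 -> legal
(3,5): no bracket -> illegal
(4,2): no bracket -> illegal
(4,5): flips 1 -> legal
(5,4): flips 2 -> legal
(5,5): flips 2 -> legal
(6,2): no bracket -> illegal
(6,3): flips 1 -> legal
(6,4): no bracket -> illegal
B mobility = 9
-- W to move --
(1,0): no bracket -> illegal
(1,1): flips 1 -> legal
(1,2): no bracket -> illegal
(2,0): flips 2 -> legal
(2,4): flips 1 -> legal
(2,5): no bracket -> illegal
(3,0): no bracket -> illegal
(3,1): flips 1 -> legal
(3,2): no bracket -> illegal
(3,5): flips 1 -> legal
(4,1): no bracket -> illegal
(4,2): flips 1 -> legal
(4,5): flips 1 -> legal
(5,1): flips 1 -> legal
(5,4): no bracket -> illegal
(6,1): no bracket -> illegal
(6,2): no bracket -> illegal
(6,3): no bracket -> illegal
W mobility = 8

Answer: B=9 W=8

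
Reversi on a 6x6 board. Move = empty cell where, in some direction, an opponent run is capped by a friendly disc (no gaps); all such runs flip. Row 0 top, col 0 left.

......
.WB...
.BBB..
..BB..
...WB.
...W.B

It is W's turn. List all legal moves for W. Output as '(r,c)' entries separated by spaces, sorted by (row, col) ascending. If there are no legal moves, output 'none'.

Answer: (1,0) (1,3) (3,1) (3,5) (4,5)

Derivation:
(0,1): no bracket -> illegal
(0,2): no bracket -> illegal
(0,3): no bracket -> illegal
(1,0): flips 2 -> legal
(1,3): flips 3 -> legal
(1,4): no bracket -> illegal
(2,0): no bracket -> illegal
(2,4): no bracket -> illegal
(3,0): no bracket -> illegal
(3,1): flips 1 -> legal
(3,4): no bracket -> illegal
(3,5): flips 1 -> legal
(4,1): no bracket -> illegal
(4,2): no bracket -> illegal
(4,5): flips 1 -> legal
(5,4): no bracket -> illegal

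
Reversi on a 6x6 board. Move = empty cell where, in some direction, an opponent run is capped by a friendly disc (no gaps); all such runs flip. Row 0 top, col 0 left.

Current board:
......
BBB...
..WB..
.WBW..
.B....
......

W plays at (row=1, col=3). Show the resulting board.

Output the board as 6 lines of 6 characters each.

Place W at (1,3); scan 8 dirs for brackets.
Dir NW: first cell '.' (not opp) -> no flip
Dir N: first cell '.' (not opp) -> no flip
Dir NE: first cell '.' (not opp) -> no flip
Dir W: opp run (1,2) (1,1) (1,0), next=edge -> no flip
Dir E: first cell '.' (not opp) -> no flip
Dir SW: first cell 'W' (not opp) -> no flip
Dir S: opp run (2,3) capped by W -> flip
Dir SE: first cell '.' (not opp) -> no flip
All flips: (2,3)

Answer: ......
BBBW..
..WW..
.WBW..
.B....
......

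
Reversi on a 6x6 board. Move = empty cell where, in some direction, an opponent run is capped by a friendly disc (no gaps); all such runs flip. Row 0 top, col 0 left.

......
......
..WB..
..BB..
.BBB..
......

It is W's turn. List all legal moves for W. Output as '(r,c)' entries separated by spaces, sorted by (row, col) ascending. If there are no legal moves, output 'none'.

(1,2): no bracket -> illegal
(1,3): no bracket -> illegal
(1,4): no bracket -> illegal
(2,1): no bracket -> illegal
(2,4): flips 1 -> legal
(3,0): no bracket -> illegal
(3,1): no bracket -> illegal
(3,4): no bracket -> illegal
(4,0): no bracket -> illegal
(4,4): flips 1 -> legal
(5,0): no bracket -> illegal
(5,1): no bracket -> illegal
(5,2): flips 2 -> legal
(5,3): no bracket -> illegal
(5,4): no bracket -> illegal

Answer: (2,4) (4,4) (5,2)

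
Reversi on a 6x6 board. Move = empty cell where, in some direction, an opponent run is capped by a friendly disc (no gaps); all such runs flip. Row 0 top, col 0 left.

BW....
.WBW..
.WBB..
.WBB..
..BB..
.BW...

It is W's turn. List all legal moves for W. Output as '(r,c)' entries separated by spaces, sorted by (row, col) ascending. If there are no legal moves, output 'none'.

(0,2): flips 4 -> legal
(0,3): flips 1 -> legal
(1,0): no bracket -> illegal
(1,4): no bracket -> illegal
(2,4): flips 2 -> legal
(3,4): flips 5 -> legal
(4,0): no bracket -> illegal
(4,1): no bracket -> illegal
(4,4): flips 2 -> legal
(5,0): flips 1 -> legal
(5,3): flips 4 -> legal
(5,4): flips 2 -> legal

Answer: (0,2) (0,3) (2,4) (3,4) (4,4) (5,0) (5,3) (5,4)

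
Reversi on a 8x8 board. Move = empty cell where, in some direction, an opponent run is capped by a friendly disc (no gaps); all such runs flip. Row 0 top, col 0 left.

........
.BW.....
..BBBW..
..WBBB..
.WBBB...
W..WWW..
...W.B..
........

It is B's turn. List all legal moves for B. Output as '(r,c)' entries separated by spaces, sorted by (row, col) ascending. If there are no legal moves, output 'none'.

(0,1): flips 1 -> legal
(0,2): flips 1 -> legal
(0,3): no bracket -> illegal
(1,3): flips 1 -> legal
(1,4): no bracket -> illegal
(1,5): flips 1 -> legal
(1,6): flips 1 -> legal
(2,1): flips 1 -> legal
(2,6): flips 1 -> legal
(3,0): no bracket -> illegal
(3,1): flips 1 -> legal
(3,6): no bracket -> illegal
(4,0): flips 1 -> legal
(4,5): flips 1 -> legal
(4,6): no bracket -> illegal
(5,1): no bracket -> illegal
(5,2): no bracket -> illegal
(5,6): no bracket -> illegal
(6,0): no bracket -> illegal
(6,1): no bracket -> illegal
(6,2): flips 1 -> legal
(6,4): flips 2 -> legal
(6,6): flips 1 -> legal
(7,2): no bracket -> illegal
(7,3): flips 2 -> legal
(7,4): no bracket -> illegal

Answer: (0,1) (0,2) (1,3) (1,5) (1,6) (2,1) (2,6) (3,1) (4,0) (4,5) (6,2) (6,4) (6,6) (7,3)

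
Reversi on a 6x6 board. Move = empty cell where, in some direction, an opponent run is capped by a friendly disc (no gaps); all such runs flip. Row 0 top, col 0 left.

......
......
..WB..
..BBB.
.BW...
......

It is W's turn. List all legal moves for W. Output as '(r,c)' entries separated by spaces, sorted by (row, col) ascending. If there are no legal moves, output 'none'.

Answer: (2,4) (4,0) (4,4)

Derivation:
(1,2): no bracket -> illegal
(1,3): no bracket -> illegal
(1,4): no bracket -> illegal
(2,1): no bracket -> illegal
(2,4): flips 2 -> legal
(2,5): no bracket -> illegal
(3,0): no bracket -> illegal
(3,1): no bracket -> illegal
(3,5): no bracket -> illegal
(4,0): flips 1 -> legal
(4,3): no bracket -> illegal
(4,4): flips 1 -> legal
(4,5): no bracket -> illegal
(5,0): no bracket -> illegal
(5,1): no bracket -> illegal
(5,2): no bracket -> illegal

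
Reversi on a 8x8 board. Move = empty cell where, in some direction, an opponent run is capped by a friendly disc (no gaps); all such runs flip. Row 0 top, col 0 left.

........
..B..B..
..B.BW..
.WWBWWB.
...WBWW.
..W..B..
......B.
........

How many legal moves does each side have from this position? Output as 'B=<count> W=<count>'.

-- B to move --
(1,4): flips 1 -> legal
(1,6): no bracket -> illegal
(2,0): no bracket -> illegal
(2,1): no bracket -> illegal
(2,3): no bracket -> illegal
(2,6): flips 2 -> legal
(3,0): flips 2 -> legal
(3,7): flips 1 -> legal
(4,0): flips 1 -> legal
(4,1): no bracket -> illegal
(4,2): flips 2 -> legal
(4,7): flips 2 -> legal
(5,1): no bracket -> illegal
(5,3): flips 1 -> legal
(5,4): flips 1 -> legal
(5,6): flips 1 -> legal
(5,7): flips 2 -> legal
(6,1): no bracket -> illegal
(6,2): no bracket -> illegal
(6,3): no bracket -> illegal
B mobility = 11
-- W to move --
(0,1): no bracket -> illegal
(0,2): flips 2 -> legal
(0,3): no bracket -> illegal
(0,4): no bracket -> illegal
(0,5): flips 1 -> legal
(0,6): no bracket -> illegal
(1,1): no bracket -> illegal
(1,3): flips 2 -> legal
(1,4): flips 1 -> legal
(1,6): no bracket -> illegal
(2,1): no bracket -> illegal
(2,3): flips 2 -> legal
(2,6): flips 1 -> legal
(2,7): flips 1 -> legal
(3,7): flips 1 -> legal
(4,2): no bracket -> illegal
(4,7): flips 1 -> legal
(5,3): flips 1 -> legal
(5,4): flips 1 -> legal
(5,6): no bracket -> illegal
(5,7): no bracket -> illegal
(6,4): flips 1 -> legal
(6,5): flips 1 -> legal
(6,7): no bracket -> illegal
(7,5): no bracket -> illegal
(7,6): no bracket -> illegal
(7,7): no bracket -> illegal
W mobility = 13

Answer: B=11 W=13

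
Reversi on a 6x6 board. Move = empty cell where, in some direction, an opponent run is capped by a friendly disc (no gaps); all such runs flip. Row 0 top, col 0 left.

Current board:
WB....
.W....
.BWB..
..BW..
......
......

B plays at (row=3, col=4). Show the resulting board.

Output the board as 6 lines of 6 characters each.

Answer: WB....
.W....
.BWB..
..BBB.
......
......

Derivation:
Place B at (3,4); scan 8 dirs for brackets.
Dir NW: first cell 'B' (not opp) -> no flip
Dir N: first cell '.' (not opp) -> no flip
Dir NE: first cell '.' (not opp) -> no flip
Dir W: opp run (3,3) capped by B -> flip
Dir E: first cell '.' (not opp) -> no flip
Dir SW: first cell '.' (not opp) -> no flip
Dir S: first cell '.' (not opp) -> no flip
Dir SE: first cell '.' (not opp) -> no flip
All flips: (3,3)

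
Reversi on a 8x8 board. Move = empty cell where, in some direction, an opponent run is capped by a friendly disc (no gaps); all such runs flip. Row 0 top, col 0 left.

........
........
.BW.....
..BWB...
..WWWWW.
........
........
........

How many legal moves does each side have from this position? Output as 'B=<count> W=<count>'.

Answer: B=5 W=7

Derivation:
-- B to move --
(1,1): no bracket -> illegal
(1,2): flips 1 -> legal
(1,3): no bracket -> illegal
(2,3): flips 1 -> legal
(2,4): no bracket -> illegal
(3,1): no bracket -> illegal
(3,5): no bracket -> illegal
(3,6): no bracket -> illegal
(3,7): no bracket -> illegal
(4,1): no bracket -> illegal
(4,7): no bracket -> illegal
(5,1): no bracket -> illegal
(5,2): flips 2 -> legal
(5,3): no bracket -> illegal
(5,4): flips 2 -> legal
(5,5): no bracket -> illegal
(5,6): flips 1 -> legal
(5,7): no bracket -> illegal
B mobility = 5
-- W to move --
(1,0): flips 2 -> legal
(1,1): no bracket -> illegal
(1,2): no bracket -> illegal
(2,0): flips 1 -> legal
(2,3): flips 1 -> legal
(2,4): flips 1 -> legal
(2,5): flips 1 -> legal
(3,0): no bracket -> illegal
(3,1): flips 1 -> legal
(3,5): flips 1 -> legal
(4,1): no bracket -> illegal
W mobility = 7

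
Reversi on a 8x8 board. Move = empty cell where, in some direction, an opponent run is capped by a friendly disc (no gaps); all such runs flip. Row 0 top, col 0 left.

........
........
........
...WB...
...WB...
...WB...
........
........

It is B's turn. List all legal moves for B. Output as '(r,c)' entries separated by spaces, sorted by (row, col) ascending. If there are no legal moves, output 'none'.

(2,2): flips 1 -> legal
(2,3): no bracket -> illegal
(2,4): no bracket -> illegal
(3,2): flips 2 -> legal
(4,2): flips 1 -> legal
(5,2): flips 2 -> legal
(6,2): flips 1 -> legal
(6,3): no bracket -> illegal
(6,4): no bracket -> illegal

Answer: (2,2) (3,2) (4,2) (5,2) (6,2)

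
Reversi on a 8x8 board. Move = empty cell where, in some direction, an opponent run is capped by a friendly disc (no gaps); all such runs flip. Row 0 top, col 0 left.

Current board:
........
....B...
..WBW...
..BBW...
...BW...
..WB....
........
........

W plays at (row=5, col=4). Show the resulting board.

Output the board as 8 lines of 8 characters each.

Answer: ........
....B...
..WBW...
..BBW...
...BW...
..WWW...
........
........

Derivation:
Place W at (5,4); scan 8 dirs for brackets.
Dir NW: opp run (4,3) (3,2), next='.' -> no flip
Dir N: first cell 'W' (not opp) -> no flip
Dir NE: first cell '.' (not opp) -> no flip
Dir W: opp run (5,3) capped by W -> flip
Dir E: first cell '.' (not opp) -> no flip
Dir SW: first cell '.' (not opp) -> no flip
Dir S: first cell '.' (not opp) -> no flip
Dir SE: first cell '.' (not opp) -> no flip
All flips: (5,3)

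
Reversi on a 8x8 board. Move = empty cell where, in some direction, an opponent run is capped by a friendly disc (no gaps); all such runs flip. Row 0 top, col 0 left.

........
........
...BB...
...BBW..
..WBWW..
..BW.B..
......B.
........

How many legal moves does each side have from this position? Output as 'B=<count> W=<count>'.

Answer: B=9 W=10

Derivation:
-- B to move --
(2,5): flips 2 -> legal
(2,6): no bracket -> illegal
(3,1): no bracket -> illegal
(3,2): flips 1 -> legal
(3,6): flips 1 -> legal
(4,1): flips 1 -> legal
(4,6): flips 3 -> legal
(5,1): flips 1 -> legal
(5,4): flips 2 -> legal
(5,6): flips 1 -> legal
(6,2): no bracket -> illegal
(6,3): flips 1 -> legal
(6,4): no bracket -> illegal
B mobility = 9
-- W to move --
(1,2): flips 2 -> legal
(1,3): flips 4 -> legal
(1,4): flips 2 -> legal
(1,5): flips 2 -> legal
(2,2): flips 1 -> legal
(2,5): no bracket -> illegal
(3,2): flips 2 -> legal
(4,1): no bracket -> illegal
(4,6): no bracket -> illegal
(5,1): flips 1 -> legal
(5,4): no bracket -> illegal
(5,6): no bracket -> illegal
(5,7): no bracket -> illegal
(6,1): no bracket -> illegal
(6,2): flips 1 -> legal
(6,3): no bracket -> illegal
(6,4): no bracket -> illegal
(6,5): flips 1 -> legal
(6,7): no bracket -> illegal
(7,5): no bracket -> illegal
(7,6): no bracket -> illegal
(7,7): flips 2 -> legal
W mobility = 10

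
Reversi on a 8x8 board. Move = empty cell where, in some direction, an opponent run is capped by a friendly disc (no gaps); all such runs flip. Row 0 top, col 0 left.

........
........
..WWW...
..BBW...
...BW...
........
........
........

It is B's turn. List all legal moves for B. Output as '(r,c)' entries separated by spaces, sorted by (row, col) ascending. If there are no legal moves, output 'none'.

Answer: (1,1) (1,2) (1,3) (1,4) (1,5) (2,5) (3,5) (4,5) (5,5)

Derivation:
(1,1): flips 1 -> legal
(1,2): flips 1 -> legal
(1,3): flips 1 -> legal
(1,4): flips 1 -> legal
(1,5): flips 1 -> legal
(2,1): no bracket -> illegal
(2,5): flips 1 -> legal
(3,1): no bracket -> illegal
(3,5): flips 1 -> legal
(4,5): flips 1 -> legal
(5,3): no bracket -> illegal
(5,4): no bracket -> illegal
(5,5): flips 1 -> legal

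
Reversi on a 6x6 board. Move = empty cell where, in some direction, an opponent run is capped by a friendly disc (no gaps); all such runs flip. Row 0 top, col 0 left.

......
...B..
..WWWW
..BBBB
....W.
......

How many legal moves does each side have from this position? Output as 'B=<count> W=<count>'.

Answer: B=8 W=7

Derivation:
-- B to move --
(1,1): flips 1 -> legal
(1,2): flips 2 -> legal
(1,4): flips 2 -> legal
(1,5): flips 2 -> legal
(2,1): no bracket -> illegal
(3,1): flips 1 -> legal
(4,3): no bracket -> illegal
(4,5): no bracket -> illegal
(5,3): flips 1 -> legal
(5,4): flips 1 -> legal
(5,5): flips 1 -> legal
B mobility = 8
-- W to move --
(0,2): flips 1 -> legal
(0,3): flips 1 -> legal
(0,4): flips 1 -> legal
(1,2): no bracket -> illegal
(1,4): no bracket -> illegal
(2,1): no bracket -> illegal
(3,1): no bracket -> illegal
(4,1): flips 1 -> legal
(4,2): flips 2 -> legal
(4,3): flips 2 -> legal
(4,5): flips 2 -> legal
W mobility = 7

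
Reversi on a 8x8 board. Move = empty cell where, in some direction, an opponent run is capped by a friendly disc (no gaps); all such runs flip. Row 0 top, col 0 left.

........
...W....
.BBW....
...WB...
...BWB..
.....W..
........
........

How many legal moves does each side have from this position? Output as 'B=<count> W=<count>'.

-- B to move --
(0,2): no bracket -> illegal
(0,3): flips 3 -> legal
(0,4): flips 1 -> legal
(1,2): flips 1 -> legal
(1,4): no bracket -> illegal
(2,4): flips 1 -> legal
(3,2): flips 1 -> legal
(3,5): no bracket -> illegal
(4,2): no bracket -> illegal
(4,6): no bracket -> illegal
(5,3): no bracket -> illegal
(5,4): flips 1 -> legal
(5,6): no bracket -> illegal
(6,4): no bracket -> illegal
(6,5): flips 1 -> legal
(6,6): flips 3 -> legal
B mobility = 8
-- W to move --
(1,0): no bracket -> illegal
(1,1): flips 1 -> legal
(1,2): no bracket -> illegal
(2,0): flips 2 -> legal
(2,4): flips 1 -> legal
(2,5): no bracket -> illegal
(3,0): no bracket -> illegal
(3,1): flips 1 -> legal
(3,2): no bracket -> illegal
(3,5): flips 2 -> legal
(3,6): no bracket -> illegal
(4,2): flips 1 -> legal
(4,6): flips 1 -> legal
(5,2): no bracket -> illegal
(5,3): flips 1 -> legal
(5,4): no bracket -> illegal
(5,6): flips 2 -> legal
W mobility = 9

Answer: B=8 W=9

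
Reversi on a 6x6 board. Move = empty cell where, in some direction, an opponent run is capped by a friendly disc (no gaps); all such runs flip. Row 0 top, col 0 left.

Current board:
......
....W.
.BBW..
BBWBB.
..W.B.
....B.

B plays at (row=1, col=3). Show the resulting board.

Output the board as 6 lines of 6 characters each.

Answer: ......
...BW.
.BBB..
BBWBB.
..W.B.
....B.

Derivation:
Place B at (1,3); scan 8 dirs for brackets.
Dir NW: first cell '.' (not opp) -> no flip
Dir N: first cell '.' (not opp) -> no flip
Dir NE: first cell '.' (not opp) -> no flip
Dir W: first cell '.' (not opp) -> no flip
Dir E: opp run (1,4), next='.' -> no flip
Dir SW: first cell 'B' (not opp) -> no flip
Dir S: opp run (2,3) capped by B -> flip
Dir SE: first cell '.' (not opp) -> no flip
All flips: (2,3)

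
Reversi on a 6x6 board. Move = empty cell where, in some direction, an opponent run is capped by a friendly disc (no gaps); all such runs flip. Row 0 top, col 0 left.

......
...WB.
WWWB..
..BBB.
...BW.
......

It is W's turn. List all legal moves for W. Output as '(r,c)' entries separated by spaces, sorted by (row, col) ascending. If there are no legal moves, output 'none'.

Answer: (1,5) (2,4) (4,2) (5,3) (5,4)

Derivation:
(0,3): no bracket -> illegal
(0,4): no bracket -> illegal
(0,5): no bracket -> illegal
(1,2): no bracket -> illegal
(1,5): flips 1 -> legal
(2,4): flips 2 -> legal
(2,5): no bracket -> illegal
(3,1): no bracket -> illegal
(3,5): no bracket -> illegal
(4,1): no bracket -> illegal
(4,2): flips 2 -> legal
(4,5): no bracket -> illegal
(5,2): no bracket -> illegal
(5,3): flips 3 -> legal
(5,4): flips 2 -> legal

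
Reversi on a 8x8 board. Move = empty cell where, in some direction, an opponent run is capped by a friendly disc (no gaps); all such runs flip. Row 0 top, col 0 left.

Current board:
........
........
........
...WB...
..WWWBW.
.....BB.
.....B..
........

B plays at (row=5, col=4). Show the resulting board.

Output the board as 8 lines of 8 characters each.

Answer: ........
........
........
...WB...
..WWBBW.
....BBB.
.....B..
........

Derivation:
Place B at (5,4); scan 8 dirs for brackets.
Dir NW: opp run (4,3), next='.' -> no flip
Dir N: opp run (4,4) capped by B -> flip
Dir NE: first cell 'B' (not opp) -> no flip
Dir W: first cell '.' (not opp) -> no flip
Dir E: first cell 'B' (not opp) -> no flip
Dir SW: first cell '.' (not opp) -> no flip
Dir S: first cell '.' (not opp) -> no flip
Dir SE: first cell 'B' (not opp) -> no flip
All flips: (4,4)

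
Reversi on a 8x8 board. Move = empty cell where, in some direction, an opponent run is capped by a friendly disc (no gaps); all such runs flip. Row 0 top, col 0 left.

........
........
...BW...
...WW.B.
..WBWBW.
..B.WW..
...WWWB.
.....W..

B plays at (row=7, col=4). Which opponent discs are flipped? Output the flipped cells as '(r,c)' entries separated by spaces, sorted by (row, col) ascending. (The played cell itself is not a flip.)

Answer: (6,3)

Derivation:
Dir NW: opp run (6,3) capped by B -> flip
Dir N: opp run (6,4) (5,4) (4,4) (3,4) (2,4), next='.' -> no flip
Dir NE: opp run (6,5), next='.' -> no flip
Dir W: first cell '.' (not opp) -> no flip
Dir E: opp run (7,5), next='.' -> no flip
Dir SW: edge -> no flip
Dir S: edge -> no flip
Dir SE: edge -> no flip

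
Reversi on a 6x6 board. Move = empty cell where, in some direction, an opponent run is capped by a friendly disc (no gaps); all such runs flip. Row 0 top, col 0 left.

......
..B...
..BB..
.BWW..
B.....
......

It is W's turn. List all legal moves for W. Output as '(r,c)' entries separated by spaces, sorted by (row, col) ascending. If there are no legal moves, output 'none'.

(0,1): no bracket -> illegal
(0,2): flips 2 -> legal
(0,3): no bracket -> illegal
(1,1): flips 1 -> legal
(1,3): flips 1 -> legal
(1,4): flips 1 -> legal
(2,0): no bracket -> illegal
(2,1): no bracket -> illegal
(2,4): no bracket -> illegal
(3,0): flips 1 -> legal
(3,4): no bracket -> illegal
(4,1): no bracket -> illegal
(4,2): no bracket -> illegal
(5,0): no bracket -> illegal
(5,1): no bracket -> illegal

Answer: (0,2) (1,1) (1,3) (1,4) (3,0)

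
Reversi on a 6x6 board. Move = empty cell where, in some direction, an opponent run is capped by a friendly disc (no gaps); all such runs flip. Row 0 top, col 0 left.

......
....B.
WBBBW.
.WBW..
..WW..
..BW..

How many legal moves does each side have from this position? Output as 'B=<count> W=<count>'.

Answer: B=7 W=6

Derivation:
-- B to move --
(1,0): no bracket -> illegal
(1,1): no bracket -> illegal
(1,3): no bracket -> illegal
(1,5): no bracket -> illegal
(2,5): flips 1 -> legal
(3,0): flips 1 -> legal
(3,4): flips 3 -> legal
(3,5): no bracket -> illegal
(4,0): flips 1 -> legal
(4,1): flips 1 -> legal
(4,4): flips 1 -> legal
(5,1): no bracket -> illegal
(5,4): flips 2 -> legal
B mobility = 7
-- W to move --
(0,3): no bracket -> illegal
(0,4): flips 1 -> legal
(0,5): no bracket -> illegal
(1,0): flips 2 -> legal
(1,1): flips 2 -> legal
(1,2): flips 2 -> legal
(1,3): flips 2 -> legal
(1,5): no bracket -> illegal
(2,5): no bracket -> illegal
(3,0): no bracket -> illegal
(3,4): no bracket -> illegal
(4,1): no bracket -> illegal
(5,1): flips 1 -> legal
W mobility = 6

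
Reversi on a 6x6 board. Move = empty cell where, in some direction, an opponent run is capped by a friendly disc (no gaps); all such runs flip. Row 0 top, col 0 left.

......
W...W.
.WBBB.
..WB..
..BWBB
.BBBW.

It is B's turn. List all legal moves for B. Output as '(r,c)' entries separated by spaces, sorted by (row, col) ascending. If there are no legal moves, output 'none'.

(0,0): no bracket -> illegal
(0,1): no bracket -> illegal
(0,3): no bracket -> illegal
(0,4): flips 1 -> legal
(0,5): flips 1 -> legal
(1,1): no bracket -> illegal
(1,2): no bracket -> illegal
(1,3): no bracket -> illegal
(1,5): no bracket -> illegal
(2,0): flips 1 -> legal
(2,5): no bracket -> illegal
(3,0): no bracket -> illegal
(3,1): flips 1 -> legal
(3,4): flips 1 -> legal
(4,1): flips 1 -> legal
(5,5): flips 1 -> legal

Answer: (0,4) (0,5) (2,0) (3,1) (3,4) (4,1) (5,5)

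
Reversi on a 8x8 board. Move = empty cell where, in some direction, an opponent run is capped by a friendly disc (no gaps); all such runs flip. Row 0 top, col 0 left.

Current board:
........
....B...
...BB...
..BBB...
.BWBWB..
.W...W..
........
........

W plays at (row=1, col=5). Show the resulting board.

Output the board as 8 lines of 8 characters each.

Place W at (1,5); scan 8 dirs for brackets.
Dir NW: first cell '.' (not opp) -> no flip
Dir N: first cell '.' (not opp) -> no flip
Dir NE: first cell '.' (not opp) -> no flip
Dir W: opp run (1,4), next='.' -> no flip
Dir E: first cell '.' (not opp) -> no flip
Dir SW: opp run (2,4) (3,3) capped by W -> flip
Dir S: first cell '.' (not opp) -> no flip
Dir SE: first cell '.' (not opp) -> no flip
All flips: (2,4) (3,3)

Answer: ........
....BW..
...BW...
..BWB...
.BWBWB..
.W...W..
........
........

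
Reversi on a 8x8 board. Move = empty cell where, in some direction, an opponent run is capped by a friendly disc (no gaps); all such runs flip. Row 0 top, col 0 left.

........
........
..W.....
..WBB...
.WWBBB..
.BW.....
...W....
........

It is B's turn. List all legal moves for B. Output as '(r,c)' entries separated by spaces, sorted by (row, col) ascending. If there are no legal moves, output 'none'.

(1,1): flips 1 -> legal
(1,2): no bracket -> illegal
(1,3): no bracket -> illegal
(2,1): flips 1 -> legal
(2,3): no bracket -> illegal
(3,0): no bracket -> illegal
(3,1): flips 2 -> legal
(4,0): flips 2 -> legal
(5,0): no bracket -> illegal
(5,3): flips 1 -> legal
(5,4): no bracket -> illegal
(6,1): flips 1 -> legal
(6,2): no bracket -> illegal
(6,4): no bracket -> illegal
(7,2): no bracket -> illegal
(7,3): no bracket -> illegal
(7,4): no bracket -> illegal

Answer: (1,1) (2,1) (3,1) (4,0) (5,3) (6,1)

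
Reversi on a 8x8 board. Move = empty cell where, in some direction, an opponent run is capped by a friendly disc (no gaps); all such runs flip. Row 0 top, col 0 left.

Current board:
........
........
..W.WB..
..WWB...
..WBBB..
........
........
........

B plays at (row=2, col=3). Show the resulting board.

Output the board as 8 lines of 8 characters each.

Place B at (2,3); scan 8 dirs for brackets.
Dir NW: first cell '.' (not opp) -> no flip
Dir N: first cell '.' (not opp) -> no flip
Dir NE: first cell '.' (not opp) -> no flip
Dir W: opp run (2,2), next='.' -> no flip
Dir E: opp run (2,4) capped by B -> flip
Dir SW: opp run (3,2), next='.' -> no flip
Dir S: opp run (3,3) capped by B -> flip
Dir SE: first cell 'B' (not opp) -> no flip
All flips: (2,4) (3,3)

Answer: ........
........
..WBBB..
..WBB...
..WBBB..
........
........
........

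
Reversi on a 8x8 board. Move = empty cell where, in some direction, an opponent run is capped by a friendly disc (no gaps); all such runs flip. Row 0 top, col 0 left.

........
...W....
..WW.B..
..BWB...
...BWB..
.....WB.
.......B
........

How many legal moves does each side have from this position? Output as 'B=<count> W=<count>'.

-- B to move --
(0,2): no bracket -> illegal
(0,3): flips 3 -> legal
(0,4): no bracket -> illegal
(1,1): no bracket -> illegal
(1,2): flips 2 -> legal
(1,4): flips 1 -> legal
(2,1): no bracket -> illegal
(2,4): no bracket -> illegal
(3,1): no bracket -> illegal
(3,5): no bracket -> illegal
(4,2): no bracket -> illegal
(4,6): no bracket -> illegal
(5,3): no bracket -> illegal
(5,4): flips 2 -> legal
(6,4): no bracket -> illegal
(6,5): flips 1 -> legal
(6,6): no bracket -> illegal
B mobility = 5
-- W to move --
(1,4): no bracket -> illegal
(1,5): no bracket -> illegal
(1,6): no bracket -> illegal
(2,1): no bracket -> illegal
(2,4): flips 1 -> legal
(2,6): no bracket -> illegal
(3,1): flips 1 -> legal
(3,5): flips 2 -> legal
(3,6): no bracket -> illegal
(4,1): flips 1 -> legal
(4,2): flips 2 -> legal
(4,6): flips 1 -> legal
(4,7): no bracket -> illegal
(5,2): no bracket -> illegal
(5,3): flips 1 -> legal
(5,4): no bracket -> illegal
(5,7): flips 1 -> legal
(6,5): no bracket -> illegal
(6,6): no bracket -> illegal
(7,6): no bracket -> illegal
(7,7): no bracket -> illegal
W mobility = 8

Answer: B=5 W=8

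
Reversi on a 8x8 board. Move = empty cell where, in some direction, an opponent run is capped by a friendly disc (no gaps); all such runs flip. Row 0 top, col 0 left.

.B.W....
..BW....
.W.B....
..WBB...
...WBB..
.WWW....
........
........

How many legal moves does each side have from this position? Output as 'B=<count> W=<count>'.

-- B to move --
(0,2): no bracket -> illegal
(0,4): no bracket -> illegal
(1,0): no bracket -> illegal
(1,1): no bracket -> illegal
(1,4): flips 1 -> legal
(2,0): no bracket -> illegal
(2,2): no bracket -> illegal
(2,4): no bracket -> illegal
(3,0): flips 1 -> legal
(3,1): flips 1 -> legal
(4,0): no bracket -> illegal
(4,1): flips 1 -> legal
(4,2): flips 1 -> legal
(5,0): no bracket -> illegal
(5,4): no bracket -> illegal
(6,0): no bracket -> illegal
(6,1): flips 2 -> legal
(6,2): flips 1 -> legal
(6,3): flips 2 -> legal
(6,4): no bracket -> illegal
B mobility = 8
-- W to move --
(0,0): no bracket -> illegal
(0,2): no bracket -> illegal
(1,0): no bracket -> illegal
(1,1): flips 1 -> legal
(1,4): flips 1 -> legal
(2,2): no bracket -> illegal
(2,4): no bracket -> illegal
(2,5): flips 1 -> legal
(3,5): flips 3 -> legal
(3,6): no bracket -> illegal
(4,2): no bracket -> illegal
(4,6): flips 2 -> legal
(5,4): no bracket -> illegal
(5,5): no bracket -> illegal
(5,6): no bracket -> illegal
W mobility = 5

Answer: B=8 W=5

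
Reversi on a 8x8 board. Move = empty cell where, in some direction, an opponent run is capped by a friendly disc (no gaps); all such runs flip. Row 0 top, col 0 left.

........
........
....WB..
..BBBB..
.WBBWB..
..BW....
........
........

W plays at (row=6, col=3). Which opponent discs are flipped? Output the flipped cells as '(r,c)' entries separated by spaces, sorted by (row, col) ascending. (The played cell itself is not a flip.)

Dir NW: opp run (5,2) capped by W -> flip
Dir N: first cell 'W' (not opp) -> no flip
Dir NE: first cell '.' (not opp) -> no flip
Dir W: first cell '.' (not opp) -> no flip
Dir E: first cell '.' (not opp) -> no flip
Dir SW: first cell '.' (not opp) -> no flip
Dir S: first cell '.' (not opp) -> no flip
Dir SE: first cell '.' (not opp) -> no flip

Answer: (5,2)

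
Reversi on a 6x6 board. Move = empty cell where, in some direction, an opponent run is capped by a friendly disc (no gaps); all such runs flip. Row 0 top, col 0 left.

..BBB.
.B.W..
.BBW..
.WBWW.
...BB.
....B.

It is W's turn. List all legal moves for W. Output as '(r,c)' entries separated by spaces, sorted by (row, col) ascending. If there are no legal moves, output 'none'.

(0,0): flips 2 -> legal
(0,1): flips 2 -> legal
(0,5): no bracket -> illegal
(1,0): no bracket -> illegal
(1,2): no bracket -> illegal
(1,4): no bracket -> illegal
(1,5): no bracket -> illegal
(2,0): flips 2 -> legal
(3,0): no bracket -> illegal
(3,5): no bracket -> illegal
(4,1): flips 1 -> legal
(4,2): no bracket -> illegal
(4,5): no bracket -> illegal
(5,2): flips 1 -> legal
(5,3): flips 1 -> legal
(5,5): flips 1 -> legal

Answer: (0,0) (0,1) (2,0) (4,1) (5,2) (5,3) (5,5)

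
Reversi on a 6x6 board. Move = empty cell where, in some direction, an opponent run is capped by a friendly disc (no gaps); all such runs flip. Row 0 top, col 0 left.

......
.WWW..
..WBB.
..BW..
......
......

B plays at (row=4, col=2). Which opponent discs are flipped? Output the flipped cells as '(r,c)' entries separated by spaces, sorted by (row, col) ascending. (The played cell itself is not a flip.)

Dir NW: first cell '.' (not opp) -> no flip
Dir N: first cell 'B' (not opp) -> no flip
Dir NE: opp run (3,3) capped by B -> flip
Dir W: first cell '.' (not opp) -> no flip
Dir E: first cell '.' (not opp) -> no flip
Dir SW: first cell '.' (not opp) -> no flip
Dir S: first cell '.' (not opp) -> no flip
Dir SE: first cell '.' (not opp) -> no flip

Answer: (3,3)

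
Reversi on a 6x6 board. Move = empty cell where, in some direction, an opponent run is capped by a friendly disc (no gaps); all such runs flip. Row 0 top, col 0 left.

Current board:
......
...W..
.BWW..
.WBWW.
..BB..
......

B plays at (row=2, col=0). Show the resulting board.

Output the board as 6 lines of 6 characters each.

Answer: ......
...W..
BBWW..
.BBWW.
..BB..
......

Derivation:
Place B at (2,0); scan 8 dirs for brackets.
Dir NW: edge -> no flip
Dir N: first cell '.' (not opp) -> no flip
Dir NE: first cell '.' (not opp) -> no flip
Dir W: edge -> no flip
Dir E: first cell 'B' (not opp) -> no flip
Dir SW: edge -> no flip
Dir S: first cell '.' (not opp) -> no flip
Dir SE: opp run (3,1) capped by B -> flip
All flips: (3,1)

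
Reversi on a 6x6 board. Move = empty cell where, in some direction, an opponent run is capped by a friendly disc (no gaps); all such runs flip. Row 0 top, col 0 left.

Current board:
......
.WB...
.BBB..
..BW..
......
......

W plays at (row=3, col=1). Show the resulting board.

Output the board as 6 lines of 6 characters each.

Answer: ......
.WB...
.WBB..
.WWW..
......
......

Derivation:
Place W at (3,1); scan 8 dirs for brackets.
Dir NW: first cell '.' (not opp) -> no flip
Dir N: opp run (2,1) capped by W -> flip
Dir NE: opp run (2,2), next='.' -> no flip
Dir W: first cell '.' (not opp) -> no flip
Dir E: opp run (3,2) capped by W -> flip
Dir SW: first cell '.' (not opp) -> no flip
Dir S: first cell '.' (not opp) -> no flip
Dir SE: first cell '.' (not opp) -> no flip
All flips: (2,1) (3,2)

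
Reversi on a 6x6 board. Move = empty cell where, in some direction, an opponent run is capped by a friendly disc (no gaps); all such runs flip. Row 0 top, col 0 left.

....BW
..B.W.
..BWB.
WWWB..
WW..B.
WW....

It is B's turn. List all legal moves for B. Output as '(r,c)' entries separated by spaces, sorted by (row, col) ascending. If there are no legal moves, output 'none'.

Answer: (1,3) (3,4) (4,2)

Derivation:
(0,3): no bracket -> illegal
(1,3): flips 1 -> legal
(1,5): no bracket -> illegal
(2,0): no bracket -> illegal
(2,1): no bracket -> illegal
(2,5): no bracket -> illegal
(3,4): flips 1 -> legal
(4,2): flips 1 -> legal
(4,3): no bracket -> illegal
(5,2): no bracket -> illegal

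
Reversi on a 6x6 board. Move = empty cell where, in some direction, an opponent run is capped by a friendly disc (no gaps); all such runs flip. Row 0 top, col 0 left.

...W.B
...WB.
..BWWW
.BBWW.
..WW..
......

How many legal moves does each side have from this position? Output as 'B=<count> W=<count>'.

-- B to move --
(0,2): no bracket -> illegal
(0,4): flips 1 -> legal
(1,2): flips 1 -> legal
(1,5): no bracket -> illegal
(3,5): flips 2 -> legal
(4,1): no bracket -> illegal
(4,4): flips 3 -> legal
(4,5): no bracket -> illegal
(5,1): no bracket -> illegal
(5,2): flips 1 -> legal
(5,3): flips 1 -> legal
(5,4): flips 1 -> legal
B mobility = 7
-- W to move --
(0,4): flips 1 -> legal
(1,1): flips 1 -> legal
(1,2): flips 2 -> legal
(1,5): flips 1 -> legal
(2,0): flips 1 -> legal
(2,1): flips 2 -> legal
(3,0): flips 2 -> legal
(4,0): flips 2 -> legal
(4,1): flips 1 -> legal
W mobility = 9

Answer: B=7 W=9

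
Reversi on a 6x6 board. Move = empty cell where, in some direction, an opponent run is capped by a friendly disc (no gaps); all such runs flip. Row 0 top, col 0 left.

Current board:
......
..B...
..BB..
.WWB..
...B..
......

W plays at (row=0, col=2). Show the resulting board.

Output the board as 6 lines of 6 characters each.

Place W at (0,2); scan 8 dirs for brackets.
Dir NW: edge -> no flip
Dir N: edge -> no flip
Dir NE: edge -> no flip
Dir W: first cell '.' (not opp) -> no flip
Dir E: first cell '.' (not opp) -> no flip
Dir SW: first cell '.' (not opp) -> no flip
Dir S: opp run (1,2) (2,2) capped by W -> flip
Dir SE: first cell '.' (not opp) -> no flip
All flips: (1,2) (2,2)

Answer: ..W...
..W...
..WB..
.WWB..
...B..
......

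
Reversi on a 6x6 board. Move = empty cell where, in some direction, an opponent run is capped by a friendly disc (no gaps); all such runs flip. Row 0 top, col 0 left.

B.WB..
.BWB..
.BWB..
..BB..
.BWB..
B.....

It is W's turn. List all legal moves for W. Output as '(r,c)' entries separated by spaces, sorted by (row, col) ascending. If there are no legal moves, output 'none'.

(0,1): no bracket -> illegal
(0,4): flips 2 -> legal
(1,0): flips 1 -> legal
(1,4): flips 1 -> legal
(2,0): flips 2 -> legal
(2,4): flips 3 -> legal
(3,0): flips 1 -> legal
(3,1): no bracket -> illegal
(3,4): flips 1 -> legal
(4,0): flips 1 -> legal
(4,4): flips 2 -> legal
(5,1): no bracket -> illegal
(5,2): no bracket -> illegal
(5,3): no bracket -> illegal
(5,4): no bracket -> illegal

Answer: (0,4) (1,0) (1,4) (2,0) (2,4) (3,0) (3,4) (4,0) (4,4)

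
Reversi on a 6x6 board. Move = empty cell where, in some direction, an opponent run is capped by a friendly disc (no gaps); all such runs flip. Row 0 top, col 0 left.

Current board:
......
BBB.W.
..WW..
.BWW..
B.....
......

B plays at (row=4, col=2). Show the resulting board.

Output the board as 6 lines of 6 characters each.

Answer: ......
BBB.W.
..BW..
.BBW..
B.B...
......

Derivation:
Place B at (4,2); scan 8 dirs for brackets.
Dir NW: first cell 'B' (not opp) -> no flip
Dir N: opp run (3,2) (2,2) capped by B -> flip
Dir NE: opp run (3,3), next='.' -> no flip
Dir W: first cell '.' (not opp) -> no flip
Dir E: first cell '.' (not opp) -> no flip
Dir SW: first cell '.' (not opp) -> no flip
Dir S: first cell '.' (not opp) -> no flip
Dir SE: first cell '.' (not opp) -> no flip
All flips: (2,2) (3,2)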